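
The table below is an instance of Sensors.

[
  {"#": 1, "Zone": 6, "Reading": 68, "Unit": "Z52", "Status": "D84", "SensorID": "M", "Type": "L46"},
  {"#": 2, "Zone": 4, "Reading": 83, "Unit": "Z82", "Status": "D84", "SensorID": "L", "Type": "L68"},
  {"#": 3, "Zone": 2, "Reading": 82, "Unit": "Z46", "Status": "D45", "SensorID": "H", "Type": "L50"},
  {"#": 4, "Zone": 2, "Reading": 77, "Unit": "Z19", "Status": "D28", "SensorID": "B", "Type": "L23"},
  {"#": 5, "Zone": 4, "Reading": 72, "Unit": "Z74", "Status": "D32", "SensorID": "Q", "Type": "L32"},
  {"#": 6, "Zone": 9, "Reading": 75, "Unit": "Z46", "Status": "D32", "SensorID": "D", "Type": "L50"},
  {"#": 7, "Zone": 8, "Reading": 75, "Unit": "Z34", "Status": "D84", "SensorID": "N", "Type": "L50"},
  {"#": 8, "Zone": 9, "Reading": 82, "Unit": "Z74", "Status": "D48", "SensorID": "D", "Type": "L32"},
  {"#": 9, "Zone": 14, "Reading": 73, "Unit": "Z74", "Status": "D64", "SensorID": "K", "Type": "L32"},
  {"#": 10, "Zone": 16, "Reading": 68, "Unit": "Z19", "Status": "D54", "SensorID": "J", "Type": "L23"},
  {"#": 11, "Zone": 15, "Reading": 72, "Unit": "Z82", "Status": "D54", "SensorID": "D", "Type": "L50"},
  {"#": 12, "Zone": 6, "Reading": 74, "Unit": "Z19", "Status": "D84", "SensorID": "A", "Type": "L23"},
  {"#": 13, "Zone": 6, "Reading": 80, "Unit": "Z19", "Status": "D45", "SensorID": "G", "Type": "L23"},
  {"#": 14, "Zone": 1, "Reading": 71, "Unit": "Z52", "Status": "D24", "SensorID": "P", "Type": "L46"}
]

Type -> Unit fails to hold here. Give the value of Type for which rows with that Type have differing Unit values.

Type=L46: rows 1, 14 → Unit = Z52, Z52 ✓
Type=L68: row 2 → Unit = Z82 ✓
Type=L50: rows 3, 6, 7, 11 → Unit takes values {Z46, Z34, Z82} — violation
Type=L23: rows 4, 10, 12, 13 → Unit = Z19, Z19, Z19, Z19 ✓
Type=L32: rows 5, 8, 9 → Unit = Z74, Z74, Z74 ✓
The only Type value with inconsistent Unit is Type=L50.

L50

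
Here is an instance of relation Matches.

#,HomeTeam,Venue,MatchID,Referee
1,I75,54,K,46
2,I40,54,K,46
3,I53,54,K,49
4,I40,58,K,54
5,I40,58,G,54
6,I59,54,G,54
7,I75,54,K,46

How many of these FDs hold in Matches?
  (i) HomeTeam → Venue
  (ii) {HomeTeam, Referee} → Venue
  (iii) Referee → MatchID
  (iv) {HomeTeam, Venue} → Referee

2

(i) HomeTeam → Venue: HomeTeam=I40: rows 2, 4, 5 → Venue takes values {54, 58} — violation — fails.
(ii) {HomeTeam, Referee} → Venue: every LHS value maps to a single RHS value — holds.
(iii) Referee → MatchID: Referee=54: rows 4, 5, 6 → MatchID takes values {K, G} — violation — fails.
(iv) {HomeTeam, Venue} → Referee: every LHS value maps to a single RHS value — holds.
2 of the 4 dependencies hold.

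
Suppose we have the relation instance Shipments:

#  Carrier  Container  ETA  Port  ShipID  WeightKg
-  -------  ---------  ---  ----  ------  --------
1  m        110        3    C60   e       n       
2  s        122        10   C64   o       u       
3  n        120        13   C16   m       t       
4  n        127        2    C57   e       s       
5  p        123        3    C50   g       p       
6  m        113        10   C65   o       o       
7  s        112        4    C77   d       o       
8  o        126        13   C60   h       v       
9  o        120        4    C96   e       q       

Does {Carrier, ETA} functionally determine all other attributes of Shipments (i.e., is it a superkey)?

All 9 rows have distinct {Carrier, ETA} values, so {Carrier, ETA} → (all attributes) holds and {Carrier, ETA} is a superkey.

Yes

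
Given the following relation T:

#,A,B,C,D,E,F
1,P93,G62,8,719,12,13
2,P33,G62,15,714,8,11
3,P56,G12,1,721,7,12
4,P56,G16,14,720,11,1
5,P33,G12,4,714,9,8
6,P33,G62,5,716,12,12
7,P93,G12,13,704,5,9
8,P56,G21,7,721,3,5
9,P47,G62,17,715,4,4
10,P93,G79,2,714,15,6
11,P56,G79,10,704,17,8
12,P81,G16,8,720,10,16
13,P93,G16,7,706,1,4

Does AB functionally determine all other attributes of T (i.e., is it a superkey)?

No

Rows 2 and 6 have the same AB value (A=P33, B=G62) but are distinct tuples, so AB does not determine every attribute — not a superkey.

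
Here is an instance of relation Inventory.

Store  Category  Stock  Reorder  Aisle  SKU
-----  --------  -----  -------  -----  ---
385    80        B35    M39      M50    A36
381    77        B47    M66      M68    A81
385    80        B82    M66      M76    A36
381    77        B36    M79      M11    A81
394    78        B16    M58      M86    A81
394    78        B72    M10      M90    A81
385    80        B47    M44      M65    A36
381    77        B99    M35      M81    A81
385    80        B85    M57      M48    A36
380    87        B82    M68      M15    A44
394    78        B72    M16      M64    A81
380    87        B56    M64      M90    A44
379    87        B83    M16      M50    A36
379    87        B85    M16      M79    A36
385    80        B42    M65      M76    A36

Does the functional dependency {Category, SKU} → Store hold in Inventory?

(Category=80, SKU=A36): 5 rows → Store = 385, 385, 385, 385, 385 ✓
(Category=77, SKU=A81): 3 rows → Store = 381, 381, 381 ✓
(Category=78, SKU=A81): 3 rows → Store = 394, 394, 394 ✓
(Category=87, SKU=A44): 2 rows → Store = 380, 380 ✓
(Category=87, SKU=A36): 2 rows → Store = 379, 379 ✓
Every {Category, SKU} value is associated with a single Store value, so {Category, SKU} → Store holds.

Yes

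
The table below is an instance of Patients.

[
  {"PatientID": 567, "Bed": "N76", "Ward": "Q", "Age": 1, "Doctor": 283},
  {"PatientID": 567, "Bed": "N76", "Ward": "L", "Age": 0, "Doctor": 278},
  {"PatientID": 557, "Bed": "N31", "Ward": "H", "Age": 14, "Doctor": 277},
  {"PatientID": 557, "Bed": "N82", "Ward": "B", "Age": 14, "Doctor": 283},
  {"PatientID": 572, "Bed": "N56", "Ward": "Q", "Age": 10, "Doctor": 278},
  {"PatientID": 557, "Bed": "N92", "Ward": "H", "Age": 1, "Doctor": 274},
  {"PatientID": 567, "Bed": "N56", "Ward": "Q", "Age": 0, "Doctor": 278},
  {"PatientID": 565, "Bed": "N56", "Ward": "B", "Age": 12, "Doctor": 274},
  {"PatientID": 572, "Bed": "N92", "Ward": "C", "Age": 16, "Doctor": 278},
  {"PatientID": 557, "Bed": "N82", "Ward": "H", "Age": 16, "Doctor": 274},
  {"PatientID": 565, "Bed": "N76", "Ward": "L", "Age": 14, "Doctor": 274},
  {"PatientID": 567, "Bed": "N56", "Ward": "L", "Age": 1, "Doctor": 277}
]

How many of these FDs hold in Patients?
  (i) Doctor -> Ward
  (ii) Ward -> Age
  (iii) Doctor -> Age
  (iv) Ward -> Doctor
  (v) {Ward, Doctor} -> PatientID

0

(i) Doctor -> Ward: Doctor=283: 2 rows → Ward takes values {Q, B} — violation; Doctor=278: 4 rows → Ward takes values {L, Q, C} — violation; Doctor=277: 2 rows → Ward takes values {H, L} — violation; Doctor=274: 4 rows → Ward takes values {H, B, L} — violation — fails.
(ii) Ward -> Age: Ward=Q: 3 rows → Age takes values {1, 10, 0} — violation; Ward=L: 3 rows → Age takes values {0, 14, 1} — violation; Ward=H: 3 rows → Age takes values {14, 1, 16} — violation; Ward=B: 2 rows → Age takes values {14, 12} — violation — fails.
(iii) Doctor -> Age: Doctor=283: 2 rows → Age takes values {1, 14} — violation; Doctor=278: 4 rows → Age takes values {0, 10, 16} — violation; Doctor=277: 2 rows → Age takes values {14, 1} — violation; Doctor=274: 4 rows → Age takes values {1, 12, 16, 14} — violation — fails.
(iv) Ward -> Doctor: Ward=Q: 3 rows → Doctor takes values {283, 278} — violation; Ward=L: 3 rows → Doctor takes values {278, 274, 277} — violation; Ward=H: 3 rows → Doctor takes values {277, 274} — violation; Ward=B: 2 rows → Doctor takes values {283, 274} — violation — fails.
(v) {Ward, Doctor} -> PatientID: (Ward=Q, Doctor=278): 2 rows → PatientID takes values {572, 567} — violation — fails.
None of the 5 dependencies hold.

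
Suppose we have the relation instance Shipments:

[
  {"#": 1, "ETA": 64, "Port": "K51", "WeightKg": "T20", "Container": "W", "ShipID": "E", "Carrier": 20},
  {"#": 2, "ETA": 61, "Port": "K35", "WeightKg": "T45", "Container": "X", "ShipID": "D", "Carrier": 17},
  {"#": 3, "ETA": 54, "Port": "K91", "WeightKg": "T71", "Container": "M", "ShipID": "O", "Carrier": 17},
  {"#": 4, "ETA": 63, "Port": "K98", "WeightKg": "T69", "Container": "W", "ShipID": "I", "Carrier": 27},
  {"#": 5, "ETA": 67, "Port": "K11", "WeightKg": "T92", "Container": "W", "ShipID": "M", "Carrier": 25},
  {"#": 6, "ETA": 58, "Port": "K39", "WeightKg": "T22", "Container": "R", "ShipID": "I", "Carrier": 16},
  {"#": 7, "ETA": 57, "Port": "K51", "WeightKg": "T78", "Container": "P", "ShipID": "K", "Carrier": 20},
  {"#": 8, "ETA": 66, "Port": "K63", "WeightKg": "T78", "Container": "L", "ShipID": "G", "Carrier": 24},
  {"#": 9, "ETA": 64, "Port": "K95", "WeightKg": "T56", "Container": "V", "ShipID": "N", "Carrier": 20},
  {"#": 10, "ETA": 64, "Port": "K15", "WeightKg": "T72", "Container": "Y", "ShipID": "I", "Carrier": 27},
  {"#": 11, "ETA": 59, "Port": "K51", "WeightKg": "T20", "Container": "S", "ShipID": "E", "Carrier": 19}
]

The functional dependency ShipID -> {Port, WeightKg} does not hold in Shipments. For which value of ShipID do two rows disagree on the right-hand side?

I

ShipID=E: rows 1, 11 → {Port,WeightKg} = (K51, T20), (K51, T20) ✓
ShipID=D: row 2 → {Port,WeightKg} = (K35, T45) ✓
ShipID=O: row 3 → {Port,WeightKg} = (K91, T71) ✓
ShipID=I: rows 4, 6, 10 → {Port,WeightKg} takes values {(K98, T69), (K39, T22), (K15, T72)} — violation
ShipID=M: row 5 → {Port,WeightKg} = (K11, T92) ✓
ShipID=K: row 7 → {Port,WeightKg} = (K51, T78) ✓
ShipID=G: row 8 → {Port,WeightKg} = (K63, T78) ✓
ShipID=N: row 9 → {Port,WeightKg} = (K95, T56) ✓
The only ShipID value with inconsistent RHS is ShipID=I.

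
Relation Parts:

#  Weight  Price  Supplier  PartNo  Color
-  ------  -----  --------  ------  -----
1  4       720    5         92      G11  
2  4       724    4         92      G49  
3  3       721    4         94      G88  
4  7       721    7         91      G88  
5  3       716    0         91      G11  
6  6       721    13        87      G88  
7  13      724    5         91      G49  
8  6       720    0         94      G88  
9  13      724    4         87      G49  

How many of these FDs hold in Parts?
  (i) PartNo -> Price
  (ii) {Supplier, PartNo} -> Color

1

(i) PartNo -> Price: PartNo=92: rows 1, 2 → Price takes values {720, 724} — violation; PartNo=94: rows 3, 8 → Price takes values {721, 720} — violation; PartNo=91: rows 4, 5, 7 → Price takes values {721, 716, 724} — violation; PartNo=87: rows 6, 9 → Price takes values {721, 724} — violation — fails.
(ii) {Supplier, PartNo} -> Color: every LHS value maps to a single RHS value — holds.
1 of the 2 dependencies holds.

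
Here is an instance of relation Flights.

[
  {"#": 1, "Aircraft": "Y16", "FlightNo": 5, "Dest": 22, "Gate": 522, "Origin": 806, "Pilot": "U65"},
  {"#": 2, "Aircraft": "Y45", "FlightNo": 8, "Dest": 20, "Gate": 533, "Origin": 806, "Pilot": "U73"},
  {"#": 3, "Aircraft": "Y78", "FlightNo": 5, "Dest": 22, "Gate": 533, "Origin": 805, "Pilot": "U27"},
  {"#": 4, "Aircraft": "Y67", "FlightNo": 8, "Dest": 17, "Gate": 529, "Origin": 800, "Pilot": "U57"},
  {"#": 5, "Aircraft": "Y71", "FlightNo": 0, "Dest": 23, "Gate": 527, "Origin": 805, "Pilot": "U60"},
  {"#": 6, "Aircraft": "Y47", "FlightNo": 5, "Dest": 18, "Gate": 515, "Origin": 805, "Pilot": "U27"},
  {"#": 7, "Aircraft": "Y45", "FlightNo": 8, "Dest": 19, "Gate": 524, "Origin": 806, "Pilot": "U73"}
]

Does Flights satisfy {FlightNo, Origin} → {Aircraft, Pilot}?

No

(FlightNo=5, Origin=806): row 1 → {Aircraft,Pilot} = (Y16, U65) ✓
(FlightNo=8, Origin=806): rows 2, 7 → {Aircraft,Pilot} = (Y45, U73), (Y45, U73) ✓
(FlightNo=5, Origin=805): rows 3, 6 → {Aircraft,Pilot} takes values {(Y78, U27), (Y47, U27)} — violation
(FlightNo=8, Origin=800): row 4 → {Aircraft,Pilot} = (Y67, U57) ✓
(FlightNo=0, Origin=805): row 5 → {Aircraft,Pilot} = (Y71, U60) ✓
Two rows agree on {FlightNo, Origin} but differ on {Aircraft, Pilot}, so {FlightNo, Origin} → {Aircraft, Pilot} does not hold.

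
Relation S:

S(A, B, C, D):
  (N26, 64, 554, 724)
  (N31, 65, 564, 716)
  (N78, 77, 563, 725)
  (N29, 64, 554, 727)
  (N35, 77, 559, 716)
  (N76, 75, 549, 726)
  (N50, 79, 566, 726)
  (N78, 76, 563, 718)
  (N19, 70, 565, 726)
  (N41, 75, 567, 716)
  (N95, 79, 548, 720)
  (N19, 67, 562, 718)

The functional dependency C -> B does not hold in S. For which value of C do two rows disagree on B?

563

C=554: 2 rows → B = 64, 64 ✓
C=564: 1 row → B = 65 ✓
C=563: 2 rows → B takes values {77, 76} — violation
C=559: 1 row → B = 77 ✓
C=549: 1 row → B = 75 ✓
C=566: 1 row → B = 79 ✓
C=565: 1 row → B = 70 ✓
C=567: 1 row → B = 75 ✓
C=548: 1 row → B = 79 ✓
C=562: 1 row → B = 67 ✓
The only C value with inconsistent B is C=563.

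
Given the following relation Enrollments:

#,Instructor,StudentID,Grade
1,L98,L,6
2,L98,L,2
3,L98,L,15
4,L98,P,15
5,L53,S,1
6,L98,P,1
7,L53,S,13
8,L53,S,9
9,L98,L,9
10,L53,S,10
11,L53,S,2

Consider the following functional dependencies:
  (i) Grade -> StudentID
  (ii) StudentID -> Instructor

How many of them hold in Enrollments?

1

(i) Grade -> StudentID: Grade=2: rows 2, 11 → StudentID takes values {L, S} — violation; Grade=15: rows 3, 4 → StudentID takes values {L, P} — violation; Grade=1: rows 5, 6 → StudentID takes values {S, P} — violation; Grade=9: rows 8, 9 → StudentID takes values {S, L} — violation — fails.
(ii) StudentID -> Instructor: every LHS value maps to a single RHS value — holds.
1 of the 2 dependencies holds.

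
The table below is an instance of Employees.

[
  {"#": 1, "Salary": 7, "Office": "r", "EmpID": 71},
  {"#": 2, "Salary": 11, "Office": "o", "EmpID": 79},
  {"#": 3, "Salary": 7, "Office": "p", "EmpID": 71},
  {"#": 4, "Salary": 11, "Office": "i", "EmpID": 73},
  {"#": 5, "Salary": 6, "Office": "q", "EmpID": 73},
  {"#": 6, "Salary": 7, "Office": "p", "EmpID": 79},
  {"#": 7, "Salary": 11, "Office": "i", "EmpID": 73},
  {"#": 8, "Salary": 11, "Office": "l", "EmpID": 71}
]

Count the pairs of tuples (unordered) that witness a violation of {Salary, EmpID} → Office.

1

(Salary=7, EmpID=71): violating pairs (1,3) — 1 pair.
(Salary=11, EmpID=73): all 2 rows agree on Office — 0 pairs.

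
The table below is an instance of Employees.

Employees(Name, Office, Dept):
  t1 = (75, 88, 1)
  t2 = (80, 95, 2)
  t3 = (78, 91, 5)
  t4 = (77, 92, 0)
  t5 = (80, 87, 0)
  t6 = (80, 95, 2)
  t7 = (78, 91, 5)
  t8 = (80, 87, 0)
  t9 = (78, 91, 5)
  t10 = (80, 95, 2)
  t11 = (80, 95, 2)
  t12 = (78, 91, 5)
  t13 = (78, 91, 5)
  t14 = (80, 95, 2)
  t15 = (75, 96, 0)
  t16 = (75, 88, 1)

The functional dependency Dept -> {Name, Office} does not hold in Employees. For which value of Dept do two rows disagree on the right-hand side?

Dept=1: rows 1, 16 → {Name,Office} = (75, 88), (75, 88) ✓
Dept=2: rows 2, 6, 10, 11, 14 → {Name,Office} = (80, 95), (80, 95), (80, 95), (80, 95), (80, 95) ✓
Dept=5: rows 3, 7, 9, 12, 13 → {Name,Office} = (78, 91), (78, 91), (78, 91), (78, 91), (78, 91) ✓
Dept=0: rows 4, 5, 8, 15 → {Name,Office} takes values {(77, 92), (80, 87), (75, 96)} — violation
The only Dept value with inconsistent RHS is Dept=0.

0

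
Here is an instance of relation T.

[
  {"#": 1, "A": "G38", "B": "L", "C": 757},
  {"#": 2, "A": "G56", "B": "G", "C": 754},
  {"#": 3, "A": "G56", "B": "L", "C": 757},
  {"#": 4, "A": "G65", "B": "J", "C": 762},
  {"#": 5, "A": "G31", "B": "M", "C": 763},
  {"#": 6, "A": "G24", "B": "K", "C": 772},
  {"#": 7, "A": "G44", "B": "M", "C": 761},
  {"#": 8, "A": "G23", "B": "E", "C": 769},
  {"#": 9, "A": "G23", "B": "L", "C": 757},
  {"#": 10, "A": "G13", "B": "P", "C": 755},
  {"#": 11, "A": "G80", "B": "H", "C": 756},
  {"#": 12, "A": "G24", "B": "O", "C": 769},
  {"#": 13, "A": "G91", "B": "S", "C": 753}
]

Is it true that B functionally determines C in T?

B=L: rows 1, 3, 9 → C = 757, 757, 757 ✓
B=G: row 2 → C = 754 ✓
B=J: row 4 → C = 762 ✓
B=M: rows 5, 7 → C takes values {763, 761} — violation
B=K: row 6 → C = 772 ✓
B=E: row 8 → C = 769 ✓
B=P: row 10 → C = 755 ✓
B=H: row 11 → C = 756 ✓
B=O: row 12 → C = 769 ✓
B=S: row 13 → C = 753 ✓
Two rows agree on B but differ on C, so B → C does not hold.

No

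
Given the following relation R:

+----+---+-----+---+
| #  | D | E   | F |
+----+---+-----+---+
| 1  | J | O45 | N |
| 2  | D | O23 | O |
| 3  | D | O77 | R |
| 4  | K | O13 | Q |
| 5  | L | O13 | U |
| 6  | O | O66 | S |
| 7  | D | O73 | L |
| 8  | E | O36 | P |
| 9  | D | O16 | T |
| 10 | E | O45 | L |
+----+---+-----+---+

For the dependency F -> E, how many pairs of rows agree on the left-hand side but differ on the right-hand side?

F=L: violating pairs (7,10) — 1 pair.

1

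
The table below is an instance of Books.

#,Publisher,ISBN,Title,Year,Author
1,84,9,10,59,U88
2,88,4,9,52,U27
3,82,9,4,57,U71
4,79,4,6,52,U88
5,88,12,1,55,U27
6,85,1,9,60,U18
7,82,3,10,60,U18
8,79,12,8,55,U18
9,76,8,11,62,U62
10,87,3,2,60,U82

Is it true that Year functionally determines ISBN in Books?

No

Year=59: row 1 → ISBN = 9 ✓
Year=52: rows 2, 4 → ISBN = 4, 4 ✓
Year=57: row 3 → ISBN = 9 ✓
Year=55: rows 5, 8 → ISBN = 12, 12 ✓
Year=60: rows 6, 7, 10 → ISBN takes values {1, 3} — violation
Year=62: row 9 → ISBN = 8 ✓
Two rows agree on Year but differ on ISBN, so Year -> ISBN does not hold.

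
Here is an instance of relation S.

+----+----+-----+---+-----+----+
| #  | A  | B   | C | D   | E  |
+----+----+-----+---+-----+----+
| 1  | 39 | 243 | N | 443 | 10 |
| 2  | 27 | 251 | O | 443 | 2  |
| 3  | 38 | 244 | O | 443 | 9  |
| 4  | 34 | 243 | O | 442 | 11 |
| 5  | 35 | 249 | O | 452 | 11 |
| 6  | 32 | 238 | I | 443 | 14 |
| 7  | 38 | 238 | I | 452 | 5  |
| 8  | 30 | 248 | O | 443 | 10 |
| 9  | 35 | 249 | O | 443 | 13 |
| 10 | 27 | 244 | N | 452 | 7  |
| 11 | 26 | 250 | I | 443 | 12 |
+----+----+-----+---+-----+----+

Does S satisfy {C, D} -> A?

(C=N, D=443): row 1 → A = 39 ✓
(C=O, D=443): rows 2, 3, 8, 9 → A takes values {27, 38, 30, 35} — violation
(C=O, D=442): row 4 → A = 34 ✓
(C=O, D=452): row 5 → A = 35 ✓
(C=I, D=443): rows 6, 11 → A takes values {32, 26} — violation
(C=I, D=452): row 7 → A = 38 ✓
(C=N, D=452): row 10 → A = 27 ✓
Two rows agree on {C, D} but differ on A, so {C, D} -> A does not hold.

No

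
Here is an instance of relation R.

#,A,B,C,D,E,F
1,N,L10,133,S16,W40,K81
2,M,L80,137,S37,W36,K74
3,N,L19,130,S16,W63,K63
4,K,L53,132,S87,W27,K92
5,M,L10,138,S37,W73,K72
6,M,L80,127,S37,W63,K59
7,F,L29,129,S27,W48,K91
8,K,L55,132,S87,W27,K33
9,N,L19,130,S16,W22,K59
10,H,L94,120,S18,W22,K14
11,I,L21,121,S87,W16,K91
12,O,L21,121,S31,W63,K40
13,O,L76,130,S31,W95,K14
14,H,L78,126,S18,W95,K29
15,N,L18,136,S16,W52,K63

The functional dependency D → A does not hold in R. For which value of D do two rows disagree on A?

S87

D=S16: rows 1, 3, 9, 15 → A = N, N, N, N ✓
D=S37: rows 2, 5, 6 → A = M, M, M ✓
D=S87: rows 4, 8, 11 → A takes values {K, I} — violation
D=S27: row 7 → A = F ✓
D=S18: rows 10, 14 → A = H, H ✓
D=S31: rows 12, 13 → A = O, O ✓
The only D value with inconsistent A is D=S87.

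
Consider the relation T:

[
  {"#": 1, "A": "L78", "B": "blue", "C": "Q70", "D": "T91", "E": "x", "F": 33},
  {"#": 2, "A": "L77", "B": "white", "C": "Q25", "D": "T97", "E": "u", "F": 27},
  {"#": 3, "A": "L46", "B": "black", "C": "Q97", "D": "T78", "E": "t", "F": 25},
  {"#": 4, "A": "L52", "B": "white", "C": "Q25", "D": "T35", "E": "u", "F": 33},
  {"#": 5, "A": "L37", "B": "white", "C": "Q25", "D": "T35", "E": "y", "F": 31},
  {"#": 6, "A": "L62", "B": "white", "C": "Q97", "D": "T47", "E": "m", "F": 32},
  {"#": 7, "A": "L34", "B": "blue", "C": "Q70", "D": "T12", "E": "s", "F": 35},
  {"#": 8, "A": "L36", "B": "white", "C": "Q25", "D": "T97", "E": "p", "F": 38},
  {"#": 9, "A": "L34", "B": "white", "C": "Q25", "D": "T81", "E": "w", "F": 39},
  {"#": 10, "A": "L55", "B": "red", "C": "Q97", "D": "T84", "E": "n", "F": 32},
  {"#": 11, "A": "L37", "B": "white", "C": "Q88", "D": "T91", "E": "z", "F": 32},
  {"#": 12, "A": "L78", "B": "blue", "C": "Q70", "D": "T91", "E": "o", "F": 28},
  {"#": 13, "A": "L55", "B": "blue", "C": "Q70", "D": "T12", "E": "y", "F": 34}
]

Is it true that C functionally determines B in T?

C=Q70: rows 1, 7, 12, 13 → B = blue, blue, blue, blue ✓
C=Q25: rows 2, 4, 5, 8, 9 → B = white, white, white, white, white ✓
C=Q97: rows 3, 6, 10 → B takes values {black, white, red} — violation
C=Q88: row 11 → B = white ✓
Two rows agree on C but differ on B, so C → B does not hold.

No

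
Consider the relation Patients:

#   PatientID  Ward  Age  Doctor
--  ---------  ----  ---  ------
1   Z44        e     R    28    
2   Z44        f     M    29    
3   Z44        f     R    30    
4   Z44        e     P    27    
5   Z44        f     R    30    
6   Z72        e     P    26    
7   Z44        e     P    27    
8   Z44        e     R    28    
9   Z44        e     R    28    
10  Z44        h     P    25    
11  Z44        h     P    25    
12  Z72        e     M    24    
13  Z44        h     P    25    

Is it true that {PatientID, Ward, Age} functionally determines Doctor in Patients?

(PatientID=Z44, Ward=e, Age=R): rows 1, 8, 9 → Doctor = 28, 28, 28 ✓
(PatientID=Z44, Ward=f, Age=M): row 2 → Doctor = 29 ✓
(PatientID=Z44, Ward=f, Age=R): rows 3, 5 → Doctor = 30, 30 ✓
(PatientID=Z44, Ward=e, Age=P): rows 4, 7 → Doctor = 27, 27 ✓
(PatientID=Z72, Ward=e, Age=P): row 6 → Doctor = 26 ✓
(PatientID=Z44, Ward=h, Age=P): rows 10, 11, 13 → Doctor = 25, 25, 25 ✓
(PatientID=Z72, Ward=e, Age=M): row 12 → Doctor = 24 ✓
Every {PatientID, Ward, Age} value is associated with a single Doctor value, so {PatientID, Ward, Age} → Doctor holds.

Yes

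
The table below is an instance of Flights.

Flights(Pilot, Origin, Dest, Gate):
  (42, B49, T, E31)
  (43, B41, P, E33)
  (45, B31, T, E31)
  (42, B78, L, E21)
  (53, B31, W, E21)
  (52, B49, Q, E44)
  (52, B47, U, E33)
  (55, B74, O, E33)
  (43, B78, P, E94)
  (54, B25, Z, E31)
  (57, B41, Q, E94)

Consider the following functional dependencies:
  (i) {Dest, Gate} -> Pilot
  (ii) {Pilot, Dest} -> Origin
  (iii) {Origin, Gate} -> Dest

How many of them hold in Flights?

(i) {Dest, Gate} -> Pilot: (Dest=T, Gate=E31): 2 rows → Pilot takes values {42, 45} — violation — fails.
(ii) {Pilot, Dest} -> Origin: (Pilot=43, Dest=P): 2 rows → Origin takes values {B41, B78} — violation — fails.
(iii) {Origin, Gate} -> Dest: every LHS value maps to a single RHS value — holds.
1 of the 3 dependencies holds.

1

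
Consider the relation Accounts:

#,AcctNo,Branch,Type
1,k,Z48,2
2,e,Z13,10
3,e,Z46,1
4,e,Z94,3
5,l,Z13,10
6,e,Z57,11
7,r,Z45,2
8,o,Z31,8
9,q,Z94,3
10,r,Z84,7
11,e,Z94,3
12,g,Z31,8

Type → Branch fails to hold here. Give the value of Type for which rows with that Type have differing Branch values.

2

Type=2: rows 1, 7 → Branch takes values {Z48, Z45} — violation
Type=10: rows 2, 5 → Branch = Z13, Z13 ✓
Type=1: row 3 → Branch = Z46 ✓
Type=3: rows 4, 9, 11 → Branch = Z94, Z94, Z94 ✓
Type=11: row 6 → Branch = Z57 ✓
Type=8: rows 8, 12 → Branch = Z31, Z31 ✓
Type=7: row 10 → Branch = Z84 ✓
The only Type value with inconsistent Branch is Type=2.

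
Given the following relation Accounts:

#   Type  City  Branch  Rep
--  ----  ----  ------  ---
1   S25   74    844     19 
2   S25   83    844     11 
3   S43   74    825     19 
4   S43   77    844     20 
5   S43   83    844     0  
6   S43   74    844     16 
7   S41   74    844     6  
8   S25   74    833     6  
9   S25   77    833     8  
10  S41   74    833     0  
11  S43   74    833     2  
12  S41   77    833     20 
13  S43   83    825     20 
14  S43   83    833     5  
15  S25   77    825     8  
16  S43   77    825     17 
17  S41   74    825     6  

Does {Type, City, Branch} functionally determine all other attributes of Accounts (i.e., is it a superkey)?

Yes

All 17 rows have distinct {Type, City, Branch} values, so {Type, City, Branch} → (all attributes) holds and {Type, City, Branch} is a superkey.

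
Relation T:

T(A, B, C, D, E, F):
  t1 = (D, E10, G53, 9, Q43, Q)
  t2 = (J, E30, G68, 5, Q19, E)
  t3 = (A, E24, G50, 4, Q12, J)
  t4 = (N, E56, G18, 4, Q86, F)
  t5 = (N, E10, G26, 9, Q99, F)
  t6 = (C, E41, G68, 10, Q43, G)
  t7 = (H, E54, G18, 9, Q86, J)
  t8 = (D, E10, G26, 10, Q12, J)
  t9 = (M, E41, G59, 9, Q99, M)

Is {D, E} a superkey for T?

Rows 5 and 9 have the same {D, E} value (D=9, E=Q99) but are distinct tuples, so {D, E} does not determine every attribute — not a superkey.

No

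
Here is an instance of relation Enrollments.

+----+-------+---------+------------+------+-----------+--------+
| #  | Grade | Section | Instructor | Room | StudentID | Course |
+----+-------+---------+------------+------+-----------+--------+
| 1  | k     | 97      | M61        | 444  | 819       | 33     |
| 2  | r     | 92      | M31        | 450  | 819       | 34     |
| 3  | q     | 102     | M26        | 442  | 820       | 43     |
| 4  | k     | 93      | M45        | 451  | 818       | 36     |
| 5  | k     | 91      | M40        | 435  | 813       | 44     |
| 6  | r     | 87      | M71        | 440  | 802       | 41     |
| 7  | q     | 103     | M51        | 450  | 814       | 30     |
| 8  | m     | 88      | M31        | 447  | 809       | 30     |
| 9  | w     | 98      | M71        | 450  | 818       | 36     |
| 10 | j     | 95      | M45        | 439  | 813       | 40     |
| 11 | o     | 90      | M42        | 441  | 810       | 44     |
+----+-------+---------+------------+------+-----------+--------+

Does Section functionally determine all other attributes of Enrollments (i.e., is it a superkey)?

Yes

All 11 rows have distinct Section values, so Section → (all attributes) holds and Section is a superkey.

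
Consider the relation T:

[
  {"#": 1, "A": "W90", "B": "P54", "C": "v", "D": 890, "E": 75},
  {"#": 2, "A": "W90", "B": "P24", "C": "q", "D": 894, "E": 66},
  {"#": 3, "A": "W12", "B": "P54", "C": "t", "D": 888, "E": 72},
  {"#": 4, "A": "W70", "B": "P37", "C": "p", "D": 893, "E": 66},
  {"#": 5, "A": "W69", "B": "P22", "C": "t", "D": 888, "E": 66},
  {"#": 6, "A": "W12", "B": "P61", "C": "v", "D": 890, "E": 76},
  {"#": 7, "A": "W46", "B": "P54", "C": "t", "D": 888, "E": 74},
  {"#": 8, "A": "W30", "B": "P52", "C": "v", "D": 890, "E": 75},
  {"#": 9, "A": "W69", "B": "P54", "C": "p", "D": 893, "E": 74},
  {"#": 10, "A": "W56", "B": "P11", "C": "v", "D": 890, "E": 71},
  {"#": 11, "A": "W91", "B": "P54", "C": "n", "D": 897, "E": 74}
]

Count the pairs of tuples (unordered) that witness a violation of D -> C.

0

D=890: all 4 rows agree on C — 0 pairs.
D=888: all 3 rows agree on C — 0 pairs.
D=893: all 2 rows agree on C — 0 pairs.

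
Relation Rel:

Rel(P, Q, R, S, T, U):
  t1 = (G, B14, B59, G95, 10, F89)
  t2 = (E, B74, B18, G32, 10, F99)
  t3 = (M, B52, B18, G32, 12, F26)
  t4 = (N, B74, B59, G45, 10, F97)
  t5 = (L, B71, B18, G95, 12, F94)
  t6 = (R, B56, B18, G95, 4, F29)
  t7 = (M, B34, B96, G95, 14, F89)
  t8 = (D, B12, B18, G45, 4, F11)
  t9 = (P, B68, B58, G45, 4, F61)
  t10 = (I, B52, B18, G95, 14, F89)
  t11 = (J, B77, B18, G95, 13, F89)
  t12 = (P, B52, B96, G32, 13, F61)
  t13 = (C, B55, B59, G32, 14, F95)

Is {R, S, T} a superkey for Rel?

All 13 rows have distinct {R, S, T} values, so {R, S, T} → (all attributes) holds and {R, S, T} is a superkey.

Yes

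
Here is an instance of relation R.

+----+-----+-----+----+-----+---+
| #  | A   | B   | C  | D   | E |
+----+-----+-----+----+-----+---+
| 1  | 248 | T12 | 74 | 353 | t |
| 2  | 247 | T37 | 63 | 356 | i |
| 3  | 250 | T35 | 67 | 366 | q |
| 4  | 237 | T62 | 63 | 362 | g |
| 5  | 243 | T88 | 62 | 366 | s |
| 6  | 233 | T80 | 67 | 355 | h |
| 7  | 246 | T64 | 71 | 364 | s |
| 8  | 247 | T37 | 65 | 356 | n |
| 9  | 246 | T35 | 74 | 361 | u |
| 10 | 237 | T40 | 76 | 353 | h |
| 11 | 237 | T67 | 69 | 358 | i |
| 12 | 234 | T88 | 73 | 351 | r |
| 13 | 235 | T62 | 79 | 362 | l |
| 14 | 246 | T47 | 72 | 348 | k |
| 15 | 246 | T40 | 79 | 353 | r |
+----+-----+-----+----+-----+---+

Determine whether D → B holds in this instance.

No

D=353: rows 1, 10, 15 → B takes values {T12, T40} — violation
D=356: rows 2, 8 → B = T37, T37 ✓
D=366: rows 3, 5 → B takes values {T35, T88} — violation
D=362: rows 4, 13 → B = T62, T62 ✓
D=355: row 6 → B = T80 ✓
D=364: row 7 → B = T64 ✓
D=361: row 9 → B = T35 ✓
D=358: row 11 → B = T67 ✓
D=351: row 12 → B = T88 ✓
D=348: row 14 → B = T47 ✓
Two rows agree on D but differ on B, so D → B does not hold.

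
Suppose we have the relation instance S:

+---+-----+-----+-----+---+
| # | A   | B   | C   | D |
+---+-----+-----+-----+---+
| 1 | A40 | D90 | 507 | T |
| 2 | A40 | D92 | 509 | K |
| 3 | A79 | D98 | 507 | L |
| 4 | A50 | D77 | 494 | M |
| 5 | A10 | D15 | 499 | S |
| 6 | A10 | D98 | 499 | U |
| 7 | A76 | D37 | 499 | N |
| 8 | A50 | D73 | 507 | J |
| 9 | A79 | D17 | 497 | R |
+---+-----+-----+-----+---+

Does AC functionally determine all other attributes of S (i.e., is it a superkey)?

Rows 5 and 6 have the same AC value (A=A10, C=499) but are distinct tuples, so AC does not determine every attribute — not a superkey.

No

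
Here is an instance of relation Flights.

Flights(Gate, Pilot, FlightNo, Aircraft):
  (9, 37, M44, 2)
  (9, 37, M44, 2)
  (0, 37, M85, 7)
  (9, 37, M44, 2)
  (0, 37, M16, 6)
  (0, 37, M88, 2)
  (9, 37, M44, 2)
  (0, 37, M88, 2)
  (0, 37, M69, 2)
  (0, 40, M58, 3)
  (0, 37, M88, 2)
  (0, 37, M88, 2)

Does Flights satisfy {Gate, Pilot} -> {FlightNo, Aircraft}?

(Gate=9, Pilot=37): 4 rows → {FlightNo,Aircraft} = (M44, 2), (M44, 2), (M44, 2), (M44, 2) ✓
(Gate=0, Pilot=37): 7 rows → {FlightNo,Aircraft} takes values {(M85, 7), (M16, 6), (M88, 2), (M69, 2)} — violation
(Gate=0, Pilot=40): 1 row → {FlightNo,Aircraft} = (M58, 3) ✓
Two rows agree on {Gate, Pilot} but differ on {FlightNo, Aircraft}, so {Gate, Pilot} -> {FlightNo, Aircraft} does not hold.

No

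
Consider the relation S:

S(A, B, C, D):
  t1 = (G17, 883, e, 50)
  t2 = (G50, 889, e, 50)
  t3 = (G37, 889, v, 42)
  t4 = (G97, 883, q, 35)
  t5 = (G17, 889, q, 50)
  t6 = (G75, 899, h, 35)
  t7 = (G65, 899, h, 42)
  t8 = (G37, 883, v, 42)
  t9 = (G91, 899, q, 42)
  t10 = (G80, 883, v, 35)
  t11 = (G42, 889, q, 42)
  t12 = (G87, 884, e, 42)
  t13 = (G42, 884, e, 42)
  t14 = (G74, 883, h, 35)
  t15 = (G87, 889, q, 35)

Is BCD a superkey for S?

Rows 12 and 13 have the same BCD value (B=884, C=e, D=42) but are distinct tuples, so BCD does not determine every attribute — not a superkey.

No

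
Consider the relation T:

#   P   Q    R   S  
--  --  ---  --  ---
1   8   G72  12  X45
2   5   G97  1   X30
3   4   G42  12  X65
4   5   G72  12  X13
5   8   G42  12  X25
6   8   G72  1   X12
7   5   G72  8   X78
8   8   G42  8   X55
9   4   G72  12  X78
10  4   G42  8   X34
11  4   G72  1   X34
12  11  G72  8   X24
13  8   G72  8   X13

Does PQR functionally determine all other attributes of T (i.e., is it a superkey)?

Yes

All 13 rows have distinct PQR values, so PQR → (all attributes) holds and PQR is a superkey.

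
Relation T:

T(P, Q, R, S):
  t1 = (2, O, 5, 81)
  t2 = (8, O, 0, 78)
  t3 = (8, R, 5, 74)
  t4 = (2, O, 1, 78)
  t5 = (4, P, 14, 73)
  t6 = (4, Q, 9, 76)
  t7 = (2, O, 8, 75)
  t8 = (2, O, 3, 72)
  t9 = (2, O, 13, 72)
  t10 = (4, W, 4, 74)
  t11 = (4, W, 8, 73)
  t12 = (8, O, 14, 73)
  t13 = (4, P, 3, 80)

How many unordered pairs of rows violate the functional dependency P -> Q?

10

P=2: all 5 rows agree on Q — 0 pairs.
P=8: violating pairs (2,3), (3,12) — 2 pairs.
P=4: violating pairs (5,6), (5,10), (5,11), (6,10), (6,11), (6,13), (10,13), (11,13) — 8 pairs.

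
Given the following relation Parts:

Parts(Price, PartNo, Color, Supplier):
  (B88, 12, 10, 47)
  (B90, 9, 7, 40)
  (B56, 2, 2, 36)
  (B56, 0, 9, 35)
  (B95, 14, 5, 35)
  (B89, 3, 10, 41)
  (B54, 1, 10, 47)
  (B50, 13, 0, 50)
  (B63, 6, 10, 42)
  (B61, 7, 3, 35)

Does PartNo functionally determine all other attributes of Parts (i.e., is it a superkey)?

All 10 rows have distinct PartNo values, so PartNo → (all attributes) holds and PartNo is a superkey.

Yes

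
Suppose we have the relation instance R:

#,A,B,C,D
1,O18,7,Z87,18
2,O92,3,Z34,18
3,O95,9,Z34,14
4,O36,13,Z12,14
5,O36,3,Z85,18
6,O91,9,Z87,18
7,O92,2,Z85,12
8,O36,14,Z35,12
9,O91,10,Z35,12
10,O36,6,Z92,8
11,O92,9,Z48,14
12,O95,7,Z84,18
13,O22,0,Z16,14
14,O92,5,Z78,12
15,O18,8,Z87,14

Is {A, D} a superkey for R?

No

Rows 7 and 14 have the same {A, D} value (A=O92, D=12) but are distinct tuples, so {A, D} does not determine every attribute — not a superkey.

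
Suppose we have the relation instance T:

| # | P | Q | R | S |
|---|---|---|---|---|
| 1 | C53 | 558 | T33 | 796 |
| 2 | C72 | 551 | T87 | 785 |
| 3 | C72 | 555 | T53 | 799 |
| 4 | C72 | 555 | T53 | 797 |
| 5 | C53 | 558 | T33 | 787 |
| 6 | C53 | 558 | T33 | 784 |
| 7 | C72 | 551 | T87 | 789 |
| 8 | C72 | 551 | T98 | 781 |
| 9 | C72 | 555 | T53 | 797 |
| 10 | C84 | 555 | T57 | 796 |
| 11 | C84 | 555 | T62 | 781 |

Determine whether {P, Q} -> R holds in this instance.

No

(P=C53, Q=558): rows 1, 5, 6 → R = T33, T33, T33 ✓
(P=C72, Q=551): rows 2, 7, 8 → R takes values {T87, T98} — violation
(P=C72, Q=555): rows 3, 4, 9 → R = T53, T53, T53 ✓
(P=C84, Q=555): rows 10, 11 → R takes values {T57, T62} — violation
Two rows agree on {P, Q} but differ on R, so {P, Q} -> R does not hold.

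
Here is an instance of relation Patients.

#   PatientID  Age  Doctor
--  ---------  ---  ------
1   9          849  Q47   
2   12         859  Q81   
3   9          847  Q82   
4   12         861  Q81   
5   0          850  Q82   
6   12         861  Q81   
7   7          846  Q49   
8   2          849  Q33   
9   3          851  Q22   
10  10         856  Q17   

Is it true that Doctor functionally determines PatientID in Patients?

Doctor=Q47: row 1 → PatientID = 9 ✓
Doctor=Q81: rows 2, 4, 6 → PatientID = 12, 12, 12 ✓
Doctor=Q82: rows 3, 5 → PatientID takes values {9, 0} — violation
Doctor=Q49: row 7 → PatientID = 7 ✓
Doctor=Q33: row 8 → PatientID = 2 ✓
Doctor=Q22: row 9 → PatientID = 3 ✓
Doctor=Q17: row 10 → PatientID = 10 ✓
Two rows agree on Doctor but differ on PatientID, so Doctor → PatientID does not hold.

No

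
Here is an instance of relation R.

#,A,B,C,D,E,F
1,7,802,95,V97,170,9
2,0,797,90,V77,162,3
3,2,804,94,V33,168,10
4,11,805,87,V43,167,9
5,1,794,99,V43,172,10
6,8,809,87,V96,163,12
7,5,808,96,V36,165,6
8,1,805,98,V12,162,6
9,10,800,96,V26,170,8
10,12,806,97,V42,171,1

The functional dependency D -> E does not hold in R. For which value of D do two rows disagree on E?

V43

D=V97: row 1 → E = 170 ✓
D=V77: row 2 → E = 162 ✓
D=V33: row 3 → E = 168 ✓
D=V43: rows 4, 5 → E takes values {167, 172} — violation
D=V96: row 6 → E = 163 ✓
D=V36: row 7 → E = 165 ✓
D=V12: row 8 → E = 162 ✓
D=V26: row 9 → E = 170 ✓
D=V42: row 10 → E = 171 ✓
The only D value with inconsistent E is D=V43.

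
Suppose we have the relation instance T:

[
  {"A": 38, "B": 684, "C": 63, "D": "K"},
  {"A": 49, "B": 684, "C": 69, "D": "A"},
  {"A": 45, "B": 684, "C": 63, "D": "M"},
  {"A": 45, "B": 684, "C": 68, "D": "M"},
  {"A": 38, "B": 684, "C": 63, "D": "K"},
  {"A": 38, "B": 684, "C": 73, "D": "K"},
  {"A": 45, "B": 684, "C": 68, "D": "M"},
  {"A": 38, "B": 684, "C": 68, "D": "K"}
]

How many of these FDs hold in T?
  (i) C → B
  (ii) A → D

2

(i) C → B: every LHS value maps to a single RHS value — holds.
(ii) A → D: every LHS value maps to a single RHS value — holds.
2 of the 2 dependencies hold.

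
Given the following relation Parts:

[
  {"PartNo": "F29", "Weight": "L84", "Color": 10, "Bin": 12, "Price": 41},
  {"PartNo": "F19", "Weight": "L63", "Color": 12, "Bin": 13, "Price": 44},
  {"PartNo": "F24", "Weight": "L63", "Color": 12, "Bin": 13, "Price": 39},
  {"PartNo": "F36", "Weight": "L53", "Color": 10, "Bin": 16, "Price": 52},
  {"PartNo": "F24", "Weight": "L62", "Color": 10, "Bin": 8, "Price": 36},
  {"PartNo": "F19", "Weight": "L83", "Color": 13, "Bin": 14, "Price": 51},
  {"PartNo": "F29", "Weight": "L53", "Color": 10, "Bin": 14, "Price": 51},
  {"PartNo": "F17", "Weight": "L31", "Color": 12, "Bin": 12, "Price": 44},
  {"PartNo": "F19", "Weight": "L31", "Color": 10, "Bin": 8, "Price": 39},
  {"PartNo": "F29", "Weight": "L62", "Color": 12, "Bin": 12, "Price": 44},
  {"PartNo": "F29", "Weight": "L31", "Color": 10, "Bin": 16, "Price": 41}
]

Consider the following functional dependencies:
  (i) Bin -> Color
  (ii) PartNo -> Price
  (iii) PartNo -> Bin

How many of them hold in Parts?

(i) Bin -> Color: Bin=12: 3 rows → Color takes values {10, 12} — violation; Bin=14: 2 rows → Color takes values {13, 10} — violation — fails.
(ii) PartNo -> Price: PartNo=F29: 4 rows → Price takes values {41, 51, 44} — violation; PartNo=F19: 3 rows → Price takes values {44, 51, 39} — violation; PartNo=F24: 2 rows → Price takes values {39, 36} — violation — fails.
(iii) PartNo -> Bin: PartNo=F29: 4 rows → Bin takes values {12, 14, 16} — violation; PartNo=F19: 3 rows → Bin takes values {13, 14, 8} — violation; PartNo=F24: 2 rows → Bin takes values {13, 8} — violation — fails.
None of the 3 dependencies hold.

0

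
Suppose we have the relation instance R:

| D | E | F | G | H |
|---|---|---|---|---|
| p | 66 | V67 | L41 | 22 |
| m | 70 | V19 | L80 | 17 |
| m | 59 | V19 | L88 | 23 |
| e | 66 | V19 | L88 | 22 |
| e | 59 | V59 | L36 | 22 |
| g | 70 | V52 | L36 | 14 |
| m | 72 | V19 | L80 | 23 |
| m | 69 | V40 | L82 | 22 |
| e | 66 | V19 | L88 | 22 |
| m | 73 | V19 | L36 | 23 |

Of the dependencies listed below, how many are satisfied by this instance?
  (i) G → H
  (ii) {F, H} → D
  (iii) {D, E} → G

2

(i) G → H: G=L80: 2 rows → H takes values {17, 23} — violation; G=L88: 3 rows → H takes values {23, 22} — violation; G=L36: 3 rows → H takes values {22, 14, 23} — violation — fails.
(ii) {F, H} → D: every LHS value maps to a single RHS value — holds.
(iii) {D, E} → G: every LHS value maps to a single RHS value — holds.
2 of the 3 dependencies hold.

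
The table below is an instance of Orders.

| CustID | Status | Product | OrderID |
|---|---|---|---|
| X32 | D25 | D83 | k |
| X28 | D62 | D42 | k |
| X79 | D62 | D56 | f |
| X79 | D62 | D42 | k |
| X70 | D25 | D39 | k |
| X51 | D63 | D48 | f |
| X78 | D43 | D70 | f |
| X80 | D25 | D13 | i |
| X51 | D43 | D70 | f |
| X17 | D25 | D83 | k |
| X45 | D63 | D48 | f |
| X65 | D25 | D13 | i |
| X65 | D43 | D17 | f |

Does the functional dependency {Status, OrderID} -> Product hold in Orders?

(Status=D25, OrderID=k): 3 rows → Product takes values {D83, D39} — violation
(Status=D62, OrderID=k): 2 rows → Product = D42, D42 ✓
(Status=D62, OrderID=f): 1 row → Product = D56 ✓
(Status=D63, OrderID=f): 2 rows → Product = D48, D48 ✓
(Status=D43, OrderID=f): 3 rows → Product takes values {D70, D17} — violation
(Status=D25, OrderID=i): 2 rows → Product = D13, D13 ✓
Two rows agree on {Status, OrderID} but differ on Product, so {Status, OrderID} -> Product does not hold.

No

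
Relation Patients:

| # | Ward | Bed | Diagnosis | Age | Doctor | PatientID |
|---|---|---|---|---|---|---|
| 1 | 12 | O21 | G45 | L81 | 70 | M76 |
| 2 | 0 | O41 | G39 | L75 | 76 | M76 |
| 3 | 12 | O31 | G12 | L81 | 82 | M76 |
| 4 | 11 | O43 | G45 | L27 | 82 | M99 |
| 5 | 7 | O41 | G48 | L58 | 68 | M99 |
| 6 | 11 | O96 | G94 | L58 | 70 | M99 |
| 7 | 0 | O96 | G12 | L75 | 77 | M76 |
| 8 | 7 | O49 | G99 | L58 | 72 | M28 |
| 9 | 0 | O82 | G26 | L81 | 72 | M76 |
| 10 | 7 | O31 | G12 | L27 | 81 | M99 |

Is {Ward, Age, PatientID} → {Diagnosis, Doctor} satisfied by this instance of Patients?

(Ward=12, Age=L81, PatientID=M76): rows 1, 3 → {Diagnosis,Doctor} takes values {(G45, 70), (G12, 82)} — violation
(Ward=0, Age=L75, PatientID=M76): rows 2, 7 → {Diagnosis,Doctor} takes values {(G39, 76), (G12, 77)} — violation
(Ward=11, Age=L27, PatientID=M99): row 4 → {Diagnosis,Doctor} = (G45, 82) ✓
(Ward=7, Age=L58, PatientID=M99): row 5 → {Diagnosis,Doctor} = (G48, 68) ✓
(Ward=11, Age=L58, PatientID=M99): row 6 → {Diagnosis,Doctor} = (G94, 70) ✓
(Ward=7, Age=L58, PatientID=M28): row 8 → {Diagnosis,Doctor} = (G99, 72) ✓
(Ward=0, Age=L81, PatientID=M76): row 9 → {Diagnosis,Doctor} = (G26, 72) ✓
(Ward=7, Age=L27, PatientID=M99): row 10 → {Diagnosis,Doctor} = (G12, 81) ✓
Two rows agree on {Ward, Age, PatientID} but differ on {Diagnosis, Doctor}, so {Ward, Age, PatientID} → {Diagnosis, Doctor} does not hold.

No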